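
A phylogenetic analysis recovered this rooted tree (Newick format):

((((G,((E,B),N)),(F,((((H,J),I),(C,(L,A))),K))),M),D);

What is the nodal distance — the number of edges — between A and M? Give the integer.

8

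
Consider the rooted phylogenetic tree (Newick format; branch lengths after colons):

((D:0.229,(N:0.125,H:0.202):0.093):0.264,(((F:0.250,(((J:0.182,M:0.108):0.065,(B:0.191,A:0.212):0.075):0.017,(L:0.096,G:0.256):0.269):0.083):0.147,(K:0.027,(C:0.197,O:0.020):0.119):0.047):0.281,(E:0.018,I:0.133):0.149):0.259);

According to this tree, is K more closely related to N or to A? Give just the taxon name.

The MRCA of K and A subtends ((F,(((J,M),(B,A)),(L,G))),(K,(C,O))) (10 taxa).
The MRCA of K and N is the root, subtending the entire tree (15 taxa).
The first is nested inside the second, so K shares a more recent common ancestor with A.

A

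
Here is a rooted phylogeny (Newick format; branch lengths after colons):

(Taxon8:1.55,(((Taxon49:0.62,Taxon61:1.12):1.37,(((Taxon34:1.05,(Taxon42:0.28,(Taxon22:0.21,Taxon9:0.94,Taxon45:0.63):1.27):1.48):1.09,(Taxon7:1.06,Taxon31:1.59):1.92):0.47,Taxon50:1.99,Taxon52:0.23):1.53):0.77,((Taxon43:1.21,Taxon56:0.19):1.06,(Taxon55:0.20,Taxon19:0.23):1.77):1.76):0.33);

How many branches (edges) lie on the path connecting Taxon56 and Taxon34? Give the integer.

8

The MRCA of Taxon56 and Taxon34 is the node subtending (((Taxon49,Taxon61),(((Taxon34,(Taxon42,(Taxon22,Taxon9,Taxon45))),(Taxon7,Taxon31)),Taxon50,Taxon52)),((Taxon43,Taxon56),(Taxon55,Taxon19))).
From Taxon56 up to that node: 3 branches. From Taxon34 up to the same node: 5 branches. Total: 3 + 5 = 8.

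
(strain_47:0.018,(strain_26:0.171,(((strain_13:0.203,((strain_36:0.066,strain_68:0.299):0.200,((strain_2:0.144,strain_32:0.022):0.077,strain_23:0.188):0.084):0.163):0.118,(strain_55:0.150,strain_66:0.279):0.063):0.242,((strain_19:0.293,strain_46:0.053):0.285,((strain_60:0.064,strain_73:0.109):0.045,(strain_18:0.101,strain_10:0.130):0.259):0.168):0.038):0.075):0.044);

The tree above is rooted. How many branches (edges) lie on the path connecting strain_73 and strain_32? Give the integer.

10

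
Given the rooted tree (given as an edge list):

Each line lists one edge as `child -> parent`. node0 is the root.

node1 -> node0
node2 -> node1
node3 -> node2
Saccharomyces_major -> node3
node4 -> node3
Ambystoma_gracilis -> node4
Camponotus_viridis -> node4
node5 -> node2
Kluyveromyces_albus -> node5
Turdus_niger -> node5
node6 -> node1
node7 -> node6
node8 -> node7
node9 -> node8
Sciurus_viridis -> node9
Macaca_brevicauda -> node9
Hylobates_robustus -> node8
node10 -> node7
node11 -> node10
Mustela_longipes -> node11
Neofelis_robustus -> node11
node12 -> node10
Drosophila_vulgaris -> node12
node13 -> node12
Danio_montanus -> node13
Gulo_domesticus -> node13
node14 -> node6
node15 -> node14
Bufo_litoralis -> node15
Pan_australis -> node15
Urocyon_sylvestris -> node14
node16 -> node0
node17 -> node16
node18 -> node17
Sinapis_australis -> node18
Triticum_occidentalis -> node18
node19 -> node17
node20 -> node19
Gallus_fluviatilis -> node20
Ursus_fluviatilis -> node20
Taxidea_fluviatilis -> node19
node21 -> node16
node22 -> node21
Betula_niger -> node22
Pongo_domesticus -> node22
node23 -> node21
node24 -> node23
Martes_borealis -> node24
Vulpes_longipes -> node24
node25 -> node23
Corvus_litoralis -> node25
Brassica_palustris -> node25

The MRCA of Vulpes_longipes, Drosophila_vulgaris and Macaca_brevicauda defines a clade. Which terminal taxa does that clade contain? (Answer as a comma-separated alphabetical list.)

Ambystoma_gracilis, Betula_niger, Brassica_palustris, Bufo_litoralis, Camponotus_viridis, Corvus_litoralis, Danio_montanus, Drosophila_vulgaris, Gallus_fluviatilis, Gulo_domesticus, Hylobates_robustus, Kluyveromyces_albus, Macaca_brevicauda, Martes_borealis, Mustela_longipes, Neofelis_robustus, Pan_australis, Pongo_domesticus, Saccharomyces_major, Sciurus_viridis, Sinapis_australis, Taxidea_fluviatilis, Triticum_occidentalis, Turdus_niger, Urocyon_sylvestris, Ursus_fluviatilis, Vulpes_longipes

Tracing Vulpes_longipes: it sits inside (Martes_borealis,Vulpes_longipes).
Tracing Drosophila_vulgaris: it sits inside (Drosophila_vulgaris,(Danio_montanus,Gulo_domesticus)).
Tracing Macaca_brevicauda: it sits inside (Sciurus_viridis,Macaca_brevicauda).
The smallest clade enclosing all 3 is the whole tree (their MRCA is the root), so the answer is all 27 tips in alphabetical order.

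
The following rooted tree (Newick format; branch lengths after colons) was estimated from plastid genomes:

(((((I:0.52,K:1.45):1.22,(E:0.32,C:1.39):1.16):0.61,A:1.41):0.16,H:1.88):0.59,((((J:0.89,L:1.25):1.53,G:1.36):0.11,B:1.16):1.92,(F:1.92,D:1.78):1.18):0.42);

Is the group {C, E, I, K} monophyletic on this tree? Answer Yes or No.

The most recent common ancestor of these taxa subtends ((I,K),(E,C)).
That clade has exactly 4 tips — every listed taxon and nothing else — so the group is monophyletic.

Yes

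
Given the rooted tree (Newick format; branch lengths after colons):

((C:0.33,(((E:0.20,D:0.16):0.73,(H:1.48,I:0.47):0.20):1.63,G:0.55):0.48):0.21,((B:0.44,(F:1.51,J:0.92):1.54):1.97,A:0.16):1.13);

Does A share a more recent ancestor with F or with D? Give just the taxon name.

The MRCA of A and F subtends ((B,(F,J)),A) (4 taxa).
The MRCA of A and D is the root, subtending the entire tree (10 taxa).
The first is nested inside the second, so A shares a more recent common ancestor with F.

F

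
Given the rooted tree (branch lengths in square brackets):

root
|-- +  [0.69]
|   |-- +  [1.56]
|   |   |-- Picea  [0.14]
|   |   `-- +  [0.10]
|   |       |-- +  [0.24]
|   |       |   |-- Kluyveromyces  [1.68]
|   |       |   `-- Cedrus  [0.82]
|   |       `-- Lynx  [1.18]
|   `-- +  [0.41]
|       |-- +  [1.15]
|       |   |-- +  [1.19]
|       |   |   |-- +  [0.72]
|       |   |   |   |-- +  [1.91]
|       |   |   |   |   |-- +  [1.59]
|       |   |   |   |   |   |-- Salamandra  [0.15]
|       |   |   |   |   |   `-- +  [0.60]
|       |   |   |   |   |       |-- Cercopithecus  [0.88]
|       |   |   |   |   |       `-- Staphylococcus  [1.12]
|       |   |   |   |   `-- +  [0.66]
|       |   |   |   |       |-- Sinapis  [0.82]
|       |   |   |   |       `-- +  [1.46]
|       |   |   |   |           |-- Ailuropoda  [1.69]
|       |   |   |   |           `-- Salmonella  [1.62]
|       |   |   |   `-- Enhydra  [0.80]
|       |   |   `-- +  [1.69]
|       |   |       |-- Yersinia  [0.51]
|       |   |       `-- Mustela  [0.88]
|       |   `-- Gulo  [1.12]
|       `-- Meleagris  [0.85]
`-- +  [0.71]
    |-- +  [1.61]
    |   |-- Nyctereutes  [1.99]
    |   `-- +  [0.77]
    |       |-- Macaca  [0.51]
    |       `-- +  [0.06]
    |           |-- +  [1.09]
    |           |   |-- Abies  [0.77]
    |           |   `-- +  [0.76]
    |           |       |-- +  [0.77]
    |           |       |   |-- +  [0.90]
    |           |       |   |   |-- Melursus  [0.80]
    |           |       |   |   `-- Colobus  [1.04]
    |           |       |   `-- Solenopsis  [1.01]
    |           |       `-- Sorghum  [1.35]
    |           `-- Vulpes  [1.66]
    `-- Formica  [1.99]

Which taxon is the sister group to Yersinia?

Yersinia attaches to the tree at the node subtending (Yersinia,Mustela).
The other lineage descending from that same node — the sister group — is the single tip Mustela.

Mustela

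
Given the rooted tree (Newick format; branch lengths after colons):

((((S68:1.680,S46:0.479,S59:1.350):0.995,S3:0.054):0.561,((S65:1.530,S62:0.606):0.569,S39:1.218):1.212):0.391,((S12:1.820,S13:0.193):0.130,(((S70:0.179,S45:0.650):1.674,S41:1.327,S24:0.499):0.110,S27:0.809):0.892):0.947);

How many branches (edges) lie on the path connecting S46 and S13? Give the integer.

The MRCA of S46 and S13 is the root of the tree.
From S46 up to that node: 4 branches. From S13 up to the same node: 3 branches. Total: 4 + 3 = 7.

7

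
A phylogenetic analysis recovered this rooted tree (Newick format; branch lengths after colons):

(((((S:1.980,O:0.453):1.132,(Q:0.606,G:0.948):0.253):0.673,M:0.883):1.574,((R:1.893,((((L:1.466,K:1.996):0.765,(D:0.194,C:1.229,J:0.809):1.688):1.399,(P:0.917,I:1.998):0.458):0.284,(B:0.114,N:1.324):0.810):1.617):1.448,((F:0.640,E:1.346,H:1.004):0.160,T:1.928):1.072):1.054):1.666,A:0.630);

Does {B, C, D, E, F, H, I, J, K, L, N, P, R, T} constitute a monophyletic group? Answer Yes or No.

Yes

The most recent common ancestor of these taxa subtends ((R,((((L,K),(D,C,J)),(P,I)),(B,N))),((F,E,H),T)).
That clade has exactly 14 tips — every listed taxon and nothing else — so the group is monophyletic.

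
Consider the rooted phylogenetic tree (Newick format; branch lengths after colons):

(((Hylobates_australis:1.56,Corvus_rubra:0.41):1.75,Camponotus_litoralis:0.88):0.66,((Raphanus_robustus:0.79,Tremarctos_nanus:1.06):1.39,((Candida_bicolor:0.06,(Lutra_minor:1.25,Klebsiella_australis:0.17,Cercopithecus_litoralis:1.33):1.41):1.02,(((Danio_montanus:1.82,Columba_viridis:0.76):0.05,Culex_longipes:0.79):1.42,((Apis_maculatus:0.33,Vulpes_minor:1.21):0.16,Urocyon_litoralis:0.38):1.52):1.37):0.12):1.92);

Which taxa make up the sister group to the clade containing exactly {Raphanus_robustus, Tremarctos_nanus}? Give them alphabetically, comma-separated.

The clade containing exactly {Raphanus_robustus, Tremarctos_nanus} attaches to the tree at the node subtending ((Raphanus_robustus,Tremarctos_nanus),((Candida_bicolor,(Lutra_minor,Klebsiella_australis,Cercopithecus_litoralis)),(((Danio_montanus,Columba_viridis),Culex_longipes),((Apis_maculatus,Vulpes_minor),Urocyon_litoralis)))).
The other lineage descending from that same node — the sister group — is ((Candida_bicolor,(Lutra_minor,Klebsiella_australis,Cercopithecus_litoralis)),(((Danio_montanus,Columba_viridis),Culex_longipes),((Apis_maculatus,Vulpes_minor),Urocyon_litoralis))); its 10 tips in alphabetical order are the answer.

Apis_maculatus, Candida_bicolor, Cercopithecus_litoralis, Columba_viridis, Culex_longipes, Danio_montanus, Klebsiella_australis, Lutra_minor, Urocyon_litoralis, Vulpes_minor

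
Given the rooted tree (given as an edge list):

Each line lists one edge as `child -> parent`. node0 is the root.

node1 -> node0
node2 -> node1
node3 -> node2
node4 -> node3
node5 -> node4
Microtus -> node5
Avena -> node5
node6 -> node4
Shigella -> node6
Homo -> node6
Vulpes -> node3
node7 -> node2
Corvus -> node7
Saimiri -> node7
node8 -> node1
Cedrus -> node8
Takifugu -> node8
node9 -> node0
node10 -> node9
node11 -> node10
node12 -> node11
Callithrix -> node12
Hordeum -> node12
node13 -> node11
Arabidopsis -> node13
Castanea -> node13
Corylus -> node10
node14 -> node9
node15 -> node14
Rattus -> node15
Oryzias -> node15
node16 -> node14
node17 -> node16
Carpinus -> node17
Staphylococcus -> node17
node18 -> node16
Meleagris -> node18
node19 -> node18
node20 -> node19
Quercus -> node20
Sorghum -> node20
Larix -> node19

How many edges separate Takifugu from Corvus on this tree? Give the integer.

5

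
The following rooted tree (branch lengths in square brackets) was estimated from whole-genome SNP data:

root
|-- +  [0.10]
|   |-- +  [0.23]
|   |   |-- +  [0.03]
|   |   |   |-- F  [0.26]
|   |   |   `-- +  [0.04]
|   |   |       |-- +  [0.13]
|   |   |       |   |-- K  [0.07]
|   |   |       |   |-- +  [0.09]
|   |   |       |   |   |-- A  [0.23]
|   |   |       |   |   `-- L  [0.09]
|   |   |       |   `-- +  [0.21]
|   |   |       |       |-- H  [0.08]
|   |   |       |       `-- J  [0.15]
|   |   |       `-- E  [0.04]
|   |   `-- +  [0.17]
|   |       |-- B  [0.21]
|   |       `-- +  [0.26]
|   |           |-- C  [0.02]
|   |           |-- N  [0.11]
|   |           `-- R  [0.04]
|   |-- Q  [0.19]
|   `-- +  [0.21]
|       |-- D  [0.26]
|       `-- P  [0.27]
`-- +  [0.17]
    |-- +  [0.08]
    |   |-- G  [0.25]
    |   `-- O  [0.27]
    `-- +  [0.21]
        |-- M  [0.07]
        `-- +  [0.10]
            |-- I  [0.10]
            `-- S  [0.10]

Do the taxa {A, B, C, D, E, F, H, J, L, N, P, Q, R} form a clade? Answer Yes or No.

No

The MRCA of the listed taxa subtends (((F,((K,(A,L),(H,J)),E)),(B,(C,N,R))),Q,(D,P)).
That clade also contains K, which is not in the proposed group, so the group is not monophyletic.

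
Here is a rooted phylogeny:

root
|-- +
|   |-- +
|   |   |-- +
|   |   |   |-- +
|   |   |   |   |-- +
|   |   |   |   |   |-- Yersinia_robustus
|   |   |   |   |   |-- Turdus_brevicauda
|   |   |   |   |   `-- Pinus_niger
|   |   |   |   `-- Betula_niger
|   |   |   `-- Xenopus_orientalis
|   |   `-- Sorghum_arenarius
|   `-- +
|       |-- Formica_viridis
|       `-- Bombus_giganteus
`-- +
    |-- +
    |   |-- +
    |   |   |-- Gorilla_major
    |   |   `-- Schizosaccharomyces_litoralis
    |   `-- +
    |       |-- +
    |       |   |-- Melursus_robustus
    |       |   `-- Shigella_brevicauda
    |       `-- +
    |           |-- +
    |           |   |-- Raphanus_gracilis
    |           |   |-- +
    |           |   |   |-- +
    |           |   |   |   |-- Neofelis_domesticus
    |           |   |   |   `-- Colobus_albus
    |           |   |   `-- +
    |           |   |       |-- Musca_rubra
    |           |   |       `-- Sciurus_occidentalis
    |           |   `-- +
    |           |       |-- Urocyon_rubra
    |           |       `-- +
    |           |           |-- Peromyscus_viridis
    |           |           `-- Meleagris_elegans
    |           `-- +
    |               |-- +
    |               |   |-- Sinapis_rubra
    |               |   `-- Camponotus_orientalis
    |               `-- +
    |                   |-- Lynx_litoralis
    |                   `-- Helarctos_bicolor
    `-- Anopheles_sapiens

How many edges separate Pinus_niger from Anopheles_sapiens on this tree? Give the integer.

The MRCA of Pinus_niger and Anopheles_sapiens is the root of the tree.
From Pinus_niger up to that node: 6 branches. From Anopheles_sapiens up to the same node: 2 branches. Total: 6 + 2 = 8.

8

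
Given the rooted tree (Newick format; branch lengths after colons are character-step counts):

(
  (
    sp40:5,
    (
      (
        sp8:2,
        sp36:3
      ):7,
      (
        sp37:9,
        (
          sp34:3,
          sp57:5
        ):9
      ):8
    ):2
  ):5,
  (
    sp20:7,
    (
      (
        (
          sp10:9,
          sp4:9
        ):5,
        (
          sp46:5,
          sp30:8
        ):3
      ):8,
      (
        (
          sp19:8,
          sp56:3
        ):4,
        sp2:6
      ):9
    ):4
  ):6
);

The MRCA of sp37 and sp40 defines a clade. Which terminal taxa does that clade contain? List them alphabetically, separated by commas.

sp34, sp36, sp37, sp40, sp57, sp8

Tracing sp37: it sits inside (sp37,(sp34,sp57)).
Tracing sp40: it sits inside (sp40,((sp8,sp36),(sp37,(sp34,sp57)))).
The smallest clade enclosing both is (sp40,((sp8,sp36),(sp37,(sp34,sp57)))); the answer is its 6 terminal taxa in alphabetical order.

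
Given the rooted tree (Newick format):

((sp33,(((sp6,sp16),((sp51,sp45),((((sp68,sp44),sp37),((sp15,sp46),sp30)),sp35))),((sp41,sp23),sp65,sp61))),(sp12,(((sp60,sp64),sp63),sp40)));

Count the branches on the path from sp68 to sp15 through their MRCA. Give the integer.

6

The MRCA of sp68 and sp15 is the node subtending (((sp68,sp44),sp37),((sp15,sp46),sp30)).
From sp68 up to that node: 3 branches. From sp15 up to the same node: 3 branches. Total: 3 + 3 = 6.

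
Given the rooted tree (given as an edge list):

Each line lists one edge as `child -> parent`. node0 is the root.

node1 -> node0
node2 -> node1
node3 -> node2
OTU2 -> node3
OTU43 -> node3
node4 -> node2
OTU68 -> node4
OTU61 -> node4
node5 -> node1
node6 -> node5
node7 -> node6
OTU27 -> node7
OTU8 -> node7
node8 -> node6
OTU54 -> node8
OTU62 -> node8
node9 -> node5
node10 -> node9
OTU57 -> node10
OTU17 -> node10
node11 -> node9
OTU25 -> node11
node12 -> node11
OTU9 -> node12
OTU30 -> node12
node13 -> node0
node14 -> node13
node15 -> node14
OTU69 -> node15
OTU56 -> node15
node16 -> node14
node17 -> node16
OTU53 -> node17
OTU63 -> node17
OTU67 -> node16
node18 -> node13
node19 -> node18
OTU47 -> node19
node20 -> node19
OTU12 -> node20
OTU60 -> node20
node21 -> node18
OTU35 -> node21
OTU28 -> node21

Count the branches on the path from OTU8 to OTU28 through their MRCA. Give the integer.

9

The MRCA of OTU8 and OTU28 is the root of the tree.
From OTU8 up to that node: 5 branches. From OTU28 up to the same node: 4 branches. Total: 5 + 4 = 9.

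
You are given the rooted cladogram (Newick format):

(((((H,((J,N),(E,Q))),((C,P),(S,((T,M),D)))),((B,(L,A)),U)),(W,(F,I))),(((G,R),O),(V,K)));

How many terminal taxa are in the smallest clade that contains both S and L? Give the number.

The MRCA of S and L is the node subtending (((H,((J,N),(E,Q))),((C,P),(S,((T,M),D)))),((B,(L,A)),U)).
That clade contains 15 terminal taxa: A, B, C, D, E, H, J, L, M, N, P, Q, S, T, U.

15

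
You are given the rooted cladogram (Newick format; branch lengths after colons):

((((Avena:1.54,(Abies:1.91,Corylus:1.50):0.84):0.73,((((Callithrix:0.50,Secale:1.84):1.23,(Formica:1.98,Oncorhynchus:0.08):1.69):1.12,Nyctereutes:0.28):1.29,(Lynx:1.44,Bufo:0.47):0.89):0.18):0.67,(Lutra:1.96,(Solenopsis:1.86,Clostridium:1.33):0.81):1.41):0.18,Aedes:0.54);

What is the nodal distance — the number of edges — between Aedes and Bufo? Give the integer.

6

The MRCA of Aedes and Bufo is the root of the tree.
From Aedes up to that node: 1 branch. From Bufo up to the same node: 5 branches. Total: 1 + 5 = 6.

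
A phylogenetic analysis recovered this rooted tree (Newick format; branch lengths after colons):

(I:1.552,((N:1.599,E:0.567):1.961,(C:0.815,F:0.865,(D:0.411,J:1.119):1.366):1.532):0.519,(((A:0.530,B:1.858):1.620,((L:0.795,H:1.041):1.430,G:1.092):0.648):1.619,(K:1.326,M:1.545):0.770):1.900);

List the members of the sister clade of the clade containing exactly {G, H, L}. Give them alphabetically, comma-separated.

The clade containing exactly {G, H, L} attaches to the tree at the node subtending ((A,B),((L,H),G)).
The other lineage descending from that same node — the sister group — is (A,B); its 2 tips in alphabetical order are the answer.

A, B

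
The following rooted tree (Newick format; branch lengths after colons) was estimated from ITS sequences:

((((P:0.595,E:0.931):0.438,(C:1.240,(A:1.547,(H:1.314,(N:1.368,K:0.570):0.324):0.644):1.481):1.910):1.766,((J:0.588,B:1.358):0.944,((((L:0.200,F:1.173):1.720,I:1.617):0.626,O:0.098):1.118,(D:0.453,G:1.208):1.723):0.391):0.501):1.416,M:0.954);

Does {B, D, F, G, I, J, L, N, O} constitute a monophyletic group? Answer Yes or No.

The MRCA of the listed taxa subtends (((P,E),(C,(A,(H,(N,K))))),((J,B),((((L,F),I),O),(D,G)))).
That clade also contains A, C, E, H, K, P, which are not in the proposed group, so the group is not monophyletic.

No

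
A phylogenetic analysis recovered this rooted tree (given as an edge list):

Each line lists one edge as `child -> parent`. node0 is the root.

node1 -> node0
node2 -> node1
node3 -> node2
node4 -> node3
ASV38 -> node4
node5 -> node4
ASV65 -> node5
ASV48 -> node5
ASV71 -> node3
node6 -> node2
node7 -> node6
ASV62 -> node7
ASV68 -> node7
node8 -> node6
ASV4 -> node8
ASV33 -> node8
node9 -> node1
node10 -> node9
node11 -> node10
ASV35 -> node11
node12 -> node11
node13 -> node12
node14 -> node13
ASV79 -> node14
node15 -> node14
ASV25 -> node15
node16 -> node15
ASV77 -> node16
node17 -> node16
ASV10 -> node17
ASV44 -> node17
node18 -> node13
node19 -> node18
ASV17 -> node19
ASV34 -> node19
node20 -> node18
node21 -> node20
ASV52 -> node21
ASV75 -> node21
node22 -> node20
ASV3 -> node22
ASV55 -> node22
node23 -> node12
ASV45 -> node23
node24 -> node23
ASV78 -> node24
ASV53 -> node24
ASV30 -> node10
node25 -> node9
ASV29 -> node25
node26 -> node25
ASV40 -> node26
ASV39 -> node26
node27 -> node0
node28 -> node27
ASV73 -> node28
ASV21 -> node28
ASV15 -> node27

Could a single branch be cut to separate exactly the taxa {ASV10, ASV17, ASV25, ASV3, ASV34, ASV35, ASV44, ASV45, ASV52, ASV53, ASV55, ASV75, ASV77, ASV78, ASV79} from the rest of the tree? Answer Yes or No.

Yes

The most recent common ancestor of these taxa subtends (ASV35,(((ASV79,(ASV25,(ASV77,(ASV10,ASV44)))),((ASV17,ASV34),((ASV52,ASV75),(ASV3,ASV55)))),(ASV45,(ASV78,ASV53)))).
That clade has exactly 15 tips — every listed taxon and nothing else — so the group is monophyletic.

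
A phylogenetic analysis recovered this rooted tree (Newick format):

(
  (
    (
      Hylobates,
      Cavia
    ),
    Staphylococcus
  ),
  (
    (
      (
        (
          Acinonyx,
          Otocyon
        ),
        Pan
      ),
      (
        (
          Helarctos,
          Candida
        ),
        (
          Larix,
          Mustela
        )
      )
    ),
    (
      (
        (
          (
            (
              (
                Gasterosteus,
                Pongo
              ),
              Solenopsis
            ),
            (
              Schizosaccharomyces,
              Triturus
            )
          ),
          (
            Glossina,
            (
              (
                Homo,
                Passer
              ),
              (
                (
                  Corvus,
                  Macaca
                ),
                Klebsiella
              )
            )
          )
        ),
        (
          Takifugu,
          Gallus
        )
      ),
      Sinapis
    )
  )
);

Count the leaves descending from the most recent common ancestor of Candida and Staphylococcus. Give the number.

The MRCA of Candida and Staphylococcus is the root, so the clade is the entire tree.
That clade contains 24 terminal taxa: Acinonyx, Candida, Cavia, Corvus, Gallus, Gasterosteus, Glossina, Helarctos, Homo, Hylobates, Klebsiella, Larix, Macaca, Mustela, Otocyon, Pan, Passer, Pongo, Schizosaccharomyces, Sinapis, Solenopsis, Staphylococcus, Takifugu, Triturus.

24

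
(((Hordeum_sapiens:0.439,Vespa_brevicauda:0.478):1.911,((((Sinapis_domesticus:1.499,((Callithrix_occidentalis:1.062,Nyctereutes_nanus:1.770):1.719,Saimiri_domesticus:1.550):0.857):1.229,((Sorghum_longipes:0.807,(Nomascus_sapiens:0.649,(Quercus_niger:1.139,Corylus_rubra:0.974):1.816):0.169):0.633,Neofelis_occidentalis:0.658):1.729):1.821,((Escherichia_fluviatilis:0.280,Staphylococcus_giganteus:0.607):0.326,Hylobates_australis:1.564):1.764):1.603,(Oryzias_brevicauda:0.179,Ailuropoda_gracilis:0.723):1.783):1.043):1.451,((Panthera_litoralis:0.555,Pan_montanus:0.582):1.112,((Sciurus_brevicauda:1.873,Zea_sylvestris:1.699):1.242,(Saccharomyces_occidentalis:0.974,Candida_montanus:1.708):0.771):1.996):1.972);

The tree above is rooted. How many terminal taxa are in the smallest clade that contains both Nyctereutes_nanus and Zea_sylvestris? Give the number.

The MRCA of Nyctereutes_nanus and Zea_sylvestris is the root, so the clade is the entire tree.
That clade contains 22 terminal taxa: Ailuropoda_gracilis, Callithrix_occidentalis, Candida_montanus, Corylus_rubra, Escherichia_fluviatilis, Hordeum_sapiens, Hylobates_australis, Neofelis_occidentalis, Nomascus_sapiens, Nyctereutes_nanus, Oryzias_brevicauda, Pan_montanus, Panthera_litoralis, Quercus_niger, Saccharomyces_occidentalis, Saimiri_domesticus, Sciurus_brevicauda, Sinapis_domesticus, Sorghum_longipes, Staphylococcus_giganteus, Vespa_brevicauda, Zea_sylvestris.

22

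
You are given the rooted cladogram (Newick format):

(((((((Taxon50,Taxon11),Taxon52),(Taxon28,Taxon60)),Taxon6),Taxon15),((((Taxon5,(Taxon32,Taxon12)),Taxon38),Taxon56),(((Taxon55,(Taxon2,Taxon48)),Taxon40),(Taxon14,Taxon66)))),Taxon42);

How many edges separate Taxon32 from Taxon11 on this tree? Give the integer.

The MRCA of Taxon32 and Taxon11 is the node subtending ((((((Taxon50,Taxon11),Taxon52),(Taxon28,Taxon60)),Taxon6),Taxon15),((((Taxon5,(Taxon32,Taxon12)),Taxon38),Taxon56),(((Taxon55,(Taxon2,Taxon48)),Taxon40),(Taxon14,Taxon66)))).
From Taxon32 up to that node: 6 branches. From Taxon11 up to the same node: 6 branches. Total: 6 + 6 = 12.

12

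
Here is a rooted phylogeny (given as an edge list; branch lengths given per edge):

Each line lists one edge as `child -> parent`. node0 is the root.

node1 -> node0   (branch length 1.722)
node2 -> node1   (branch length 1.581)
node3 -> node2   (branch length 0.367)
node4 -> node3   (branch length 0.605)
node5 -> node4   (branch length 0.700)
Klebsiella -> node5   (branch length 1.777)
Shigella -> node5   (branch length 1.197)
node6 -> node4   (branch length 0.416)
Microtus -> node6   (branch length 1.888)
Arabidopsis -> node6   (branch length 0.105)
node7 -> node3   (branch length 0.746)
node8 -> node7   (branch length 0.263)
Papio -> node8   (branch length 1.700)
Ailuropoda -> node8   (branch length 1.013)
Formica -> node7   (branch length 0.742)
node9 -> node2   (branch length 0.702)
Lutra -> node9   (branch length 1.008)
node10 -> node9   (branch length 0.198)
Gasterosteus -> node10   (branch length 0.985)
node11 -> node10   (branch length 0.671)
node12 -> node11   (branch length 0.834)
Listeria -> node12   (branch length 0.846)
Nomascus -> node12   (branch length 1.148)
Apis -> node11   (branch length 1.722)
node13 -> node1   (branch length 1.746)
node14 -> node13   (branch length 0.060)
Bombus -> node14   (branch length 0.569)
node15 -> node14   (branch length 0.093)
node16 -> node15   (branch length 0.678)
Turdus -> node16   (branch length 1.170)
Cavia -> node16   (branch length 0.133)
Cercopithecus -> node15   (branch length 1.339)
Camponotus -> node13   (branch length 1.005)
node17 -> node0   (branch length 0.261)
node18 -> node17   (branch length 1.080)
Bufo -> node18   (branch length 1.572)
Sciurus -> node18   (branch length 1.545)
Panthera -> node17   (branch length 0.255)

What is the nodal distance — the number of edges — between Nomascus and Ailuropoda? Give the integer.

The MRCA of Nomascus and Ailuropoda is the node subtending ((((Klebsiella,Shigella),(Microtus,Arabidopsis)),((Papio,Ailuropoda),Formica)),(Lutra,(Gasterosteus,((Listeria,Nomascus),Apis)))).
From Nomascus up to that node: 5 branches. From Ailuropoda up to the same node: 4 branches. Total: 5 + 4 = 9.

9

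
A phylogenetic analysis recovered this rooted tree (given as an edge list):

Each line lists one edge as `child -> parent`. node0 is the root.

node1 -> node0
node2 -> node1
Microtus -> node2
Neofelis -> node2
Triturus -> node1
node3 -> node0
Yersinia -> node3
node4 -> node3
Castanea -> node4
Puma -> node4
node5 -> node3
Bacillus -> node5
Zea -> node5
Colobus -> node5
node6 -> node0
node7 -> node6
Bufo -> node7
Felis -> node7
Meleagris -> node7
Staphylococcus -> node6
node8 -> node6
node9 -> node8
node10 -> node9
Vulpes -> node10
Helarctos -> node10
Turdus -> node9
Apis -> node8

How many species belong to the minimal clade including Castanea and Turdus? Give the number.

The MRCA of Castanea and Turdus is the root, so the clade is the entire tree.
That clade contains 17 terminal taxa: Apis, Bacillus, Bufo, Castanea, Colobus, Felis, Helarctos, Meleagris, Microtus, Neofelis, Puma, Staphylococcus, Triturus, Turdus, Vulpes, Yersinia, Zea.

17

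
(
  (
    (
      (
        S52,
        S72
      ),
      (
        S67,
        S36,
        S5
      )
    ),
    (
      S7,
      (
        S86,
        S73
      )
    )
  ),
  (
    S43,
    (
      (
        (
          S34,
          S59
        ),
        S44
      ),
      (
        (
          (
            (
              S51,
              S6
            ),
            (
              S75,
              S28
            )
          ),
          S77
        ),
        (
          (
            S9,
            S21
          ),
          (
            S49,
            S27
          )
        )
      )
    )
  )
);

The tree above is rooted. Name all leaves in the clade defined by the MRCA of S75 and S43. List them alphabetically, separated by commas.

S21, S27, S28, S34, S43, S44, S49, S51, S59, S6, S75, S77, S9

Tracing S75: it sits inside (S75,S28).
Tracing S43: it sits inside (S43,(((S34,S59),S44),((((S51,S6),(S75,S28)),S77),((S9,S21),(S49,S27))))).
The smallest clade enclosing both is (S43,(((S34,S59),S44),((((S51,S6),(S75,S28)),S77),((S9,S21),(S49,S27))))); the answer is its 13 terminal taxa in alphabetical order.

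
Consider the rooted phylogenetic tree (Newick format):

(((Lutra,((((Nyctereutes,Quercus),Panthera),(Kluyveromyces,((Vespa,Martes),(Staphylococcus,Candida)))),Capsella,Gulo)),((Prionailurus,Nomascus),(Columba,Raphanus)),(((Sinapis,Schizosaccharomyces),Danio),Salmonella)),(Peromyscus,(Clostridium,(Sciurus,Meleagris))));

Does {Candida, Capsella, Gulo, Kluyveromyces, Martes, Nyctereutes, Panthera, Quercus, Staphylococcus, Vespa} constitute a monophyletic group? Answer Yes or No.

Yes

The most recent common ancestor of these taxa subtends ((((Nyctereutes,Quercus),Panthera),(Kluyveromyces,((Vespa,Martes),(Staphylococcus,Candida)))),Capsella,Gulo).
That clade has exactly 10 tips — every listed taxon and nothing else — so the group is monophyletic.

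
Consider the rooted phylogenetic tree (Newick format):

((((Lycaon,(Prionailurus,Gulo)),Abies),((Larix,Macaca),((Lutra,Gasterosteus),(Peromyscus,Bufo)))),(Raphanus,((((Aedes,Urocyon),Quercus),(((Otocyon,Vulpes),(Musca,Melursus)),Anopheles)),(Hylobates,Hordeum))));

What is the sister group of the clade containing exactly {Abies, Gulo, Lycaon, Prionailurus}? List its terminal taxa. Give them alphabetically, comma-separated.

The clade containing exactly {Abies, Gulo, Lycaon, Prionailurus} attaches to the tree at the node subtending (((Lycaon,(Prionailurus,Gulo)),Abies),((Larix,Macaca),((Lutra,Gasterosteus),(Peromyscus,Bufo)))).
The other lineage descending from that same node — the sister group — is ((Larix,Macaca),((Lutra,Gasterosteus),(Peromyscus,Bufo))); its 6 tips in alphabetical order are the answer.

Bufo, Gasterosteus, Larix, Lutra, Macaca, Peromyscus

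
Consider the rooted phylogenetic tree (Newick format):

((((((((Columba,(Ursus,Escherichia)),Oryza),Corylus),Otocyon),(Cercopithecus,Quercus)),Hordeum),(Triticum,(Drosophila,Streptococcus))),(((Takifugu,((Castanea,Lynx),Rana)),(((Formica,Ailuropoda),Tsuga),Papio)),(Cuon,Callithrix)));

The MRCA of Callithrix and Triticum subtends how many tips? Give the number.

The MRCA of Callithrix and Triticum is the root, so the clade is the entire tree.
That clade contains 22 terminal taxa: Ailuropoda, Callithrix, Castanea, Cercopithecus, Columba, Corylus, Cuon, Drosophila, Escherichia, Formica, Hordeum, Lynx, Oryza, Otocyon, Papio, Quercus, Rana, Streptococcus, Takifugu, Triticum, Tsuga, Ursus.

22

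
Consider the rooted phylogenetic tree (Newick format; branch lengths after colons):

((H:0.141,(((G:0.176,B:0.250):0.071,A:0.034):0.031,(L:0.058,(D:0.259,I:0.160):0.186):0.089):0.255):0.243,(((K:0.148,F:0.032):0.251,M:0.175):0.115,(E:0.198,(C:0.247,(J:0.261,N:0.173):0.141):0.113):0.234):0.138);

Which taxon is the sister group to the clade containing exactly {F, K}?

The clade containing exactly {F, K} attaches to the tree at the node subtending ((K,F),M).
The other lineage descending from that same node — the sister group — is the single tip M.

M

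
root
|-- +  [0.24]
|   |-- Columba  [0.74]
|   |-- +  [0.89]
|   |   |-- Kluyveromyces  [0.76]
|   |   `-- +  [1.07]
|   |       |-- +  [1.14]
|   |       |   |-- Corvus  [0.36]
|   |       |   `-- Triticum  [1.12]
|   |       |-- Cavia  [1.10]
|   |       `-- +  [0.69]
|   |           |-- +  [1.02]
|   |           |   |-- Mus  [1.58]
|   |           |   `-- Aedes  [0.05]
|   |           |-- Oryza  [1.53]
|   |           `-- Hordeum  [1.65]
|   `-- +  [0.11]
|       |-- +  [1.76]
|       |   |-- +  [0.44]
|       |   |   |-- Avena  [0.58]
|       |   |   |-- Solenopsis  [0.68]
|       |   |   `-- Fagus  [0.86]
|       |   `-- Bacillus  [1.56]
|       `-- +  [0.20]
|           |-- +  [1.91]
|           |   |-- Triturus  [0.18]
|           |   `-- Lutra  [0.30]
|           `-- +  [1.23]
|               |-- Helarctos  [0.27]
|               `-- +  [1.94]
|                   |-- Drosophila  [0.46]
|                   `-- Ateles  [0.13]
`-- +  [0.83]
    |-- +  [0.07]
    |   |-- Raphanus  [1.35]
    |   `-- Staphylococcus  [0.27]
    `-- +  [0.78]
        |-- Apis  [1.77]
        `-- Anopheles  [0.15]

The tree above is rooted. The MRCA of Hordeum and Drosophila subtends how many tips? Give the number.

18

The MRCA of Hordeum and Drosophila is the node subtending (Columba,(Kluyveromyces,((Corvus,Triticum),Cavia,((Mus,Aedes),Oryza,Hordeum))),(((Avena,Solenopsis,Fagus),Bacillus),((Triturus,Lutra),(Helarctos,(Drosophila,Ateles))))).
That clade contains 18 terminal taxa: Aedes, Ateles, Avena, Bacillus, Cavia, Columba, Corvus, Drosophila, Fagus, Helarctos, Hordeum, Kluyveromyces, Lutra, Mus, Oryza, Solenopsis, Triticum, Triturus.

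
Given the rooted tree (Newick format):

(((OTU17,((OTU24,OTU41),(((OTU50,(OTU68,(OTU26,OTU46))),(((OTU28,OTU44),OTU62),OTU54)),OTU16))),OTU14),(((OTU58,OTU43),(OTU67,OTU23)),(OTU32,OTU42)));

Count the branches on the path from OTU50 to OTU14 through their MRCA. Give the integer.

The MRCA of OTU50 and OTU14 is the node subtending ((OTU17,((OTU24,OTU41),(((OTU50,(OTU68,(OTU26,OTU46))),(((OTU28,OTU44),OTU62),OTU54)),OTU16))),OTU14).
From OTU50 up to that node: 6 branches. From OTU14 up to the same node: 1 branch. Total: 6 + 1 = 7.

7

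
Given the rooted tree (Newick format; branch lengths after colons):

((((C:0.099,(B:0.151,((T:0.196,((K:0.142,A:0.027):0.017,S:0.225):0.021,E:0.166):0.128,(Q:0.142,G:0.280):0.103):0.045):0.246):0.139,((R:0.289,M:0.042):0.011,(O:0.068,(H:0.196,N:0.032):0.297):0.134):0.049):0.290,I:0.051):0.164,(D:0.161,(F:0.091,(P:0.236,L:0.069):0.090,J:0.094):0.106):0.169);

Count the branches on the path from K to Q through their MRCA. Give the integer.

6

The MRCA of K and Q is the node subtending ((T,((K,A),S),E),(Q,G)).
From K up to that node: 4 branches. From Q up to the same node: 2 branches. Total: 4 + 2 = 6.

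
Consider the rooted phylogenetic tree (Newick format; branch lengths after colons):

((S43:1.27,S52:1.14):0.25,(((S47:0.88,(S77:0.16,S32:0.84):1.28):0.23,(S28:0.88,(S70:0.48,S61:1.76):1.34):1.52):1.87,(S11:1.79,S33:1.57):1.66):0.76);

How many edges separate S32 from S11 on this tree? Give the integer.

6

The MRCA of S32 and S11 is the node subtending (((S47,(S77,S32)),(S28,(S70,S61))),(S11,S33)).
From S32 up to that node: 4 branches. From S11 up to the same node: 2 branches. Total: 4 + 2 = 6.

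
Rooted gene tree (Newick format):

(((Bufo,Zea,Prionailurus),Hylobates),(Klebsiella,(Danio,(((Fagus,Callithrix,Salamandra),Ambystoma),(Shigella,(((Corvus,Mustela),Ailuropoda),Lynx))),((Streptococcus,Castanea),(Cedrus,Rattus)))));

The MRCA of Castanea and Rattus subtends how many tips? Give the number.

The MRCA of Castanea and Rattus is the node subtending ((Streptococcus,Castanea),(Cedrus,Rattus)).
That clade contains 4 terminal taxa: Castanea, Cedrus, Rattus, Streptococcus.

4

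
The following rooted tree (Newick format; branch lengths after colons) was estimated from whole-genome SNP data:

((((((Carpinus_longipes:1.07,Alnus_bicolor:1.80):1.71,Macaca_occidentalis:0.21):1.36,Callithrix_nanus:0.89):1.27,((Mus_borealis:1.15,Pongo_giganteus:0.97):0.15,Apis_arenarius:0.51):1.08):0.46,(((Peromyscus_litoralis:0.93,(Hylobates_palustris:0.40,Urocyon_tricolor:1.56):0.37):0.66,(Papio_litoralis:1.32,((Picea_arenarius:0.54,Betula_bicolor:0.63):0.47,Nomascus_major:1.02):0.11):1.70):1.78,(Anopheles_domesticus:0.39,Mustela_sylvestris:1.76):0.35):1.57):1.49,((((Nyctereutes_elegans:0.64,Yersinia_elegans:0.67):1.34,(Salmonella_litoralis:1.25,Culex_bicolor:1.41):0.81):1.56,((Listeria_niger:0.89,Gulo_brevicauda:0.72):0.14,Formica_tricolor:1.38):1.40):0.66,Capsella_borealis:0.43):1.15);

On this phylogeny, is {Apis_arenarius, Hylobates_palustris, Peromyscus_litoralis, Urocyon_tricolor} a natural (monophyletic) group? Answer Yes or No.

The MRCA of the listed taxa subtends (((((Carpinus_longipes,Alnus_bicolor),Macaca_occidentalis),Callithrix_nanus),((Mus_borealis,Pongo_giganteus),Apis_arenarius)),(((Peromyscus_litoralis,(Hylobates_palustris,Urocyon_tricolor)),(Papio_litoralis,((Picea_arenarius,Betula_bicolor),Nomascus_major))),(Anopheles_domesticus,Mustela_sylvestris))).
That clade also contains Alnus_bicolor, Anopheles_domesticus, Betula_bicolor, Callithrix_nanus, Carpinus_longipes, Macaca_occidentalis, Mus_borealis, Mustela_sylvestris, Nomascus_major, Papio_litoralis, Picea_arenarius, Pongo_giganteus, which are not in the proposed group, so the group is not monophyletic.

No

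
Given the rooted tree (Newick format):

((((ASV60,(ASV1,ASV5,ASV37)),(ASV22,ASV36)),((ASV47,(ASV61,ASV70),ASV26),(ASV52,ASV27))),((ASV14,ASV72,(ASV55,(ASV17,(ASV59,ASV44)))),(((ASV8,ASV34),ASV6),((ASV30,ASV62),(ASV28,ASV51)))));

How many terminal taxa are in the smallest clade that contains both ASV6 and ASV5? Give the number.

25

The MRCA of ASV6 and ASV5 is the root, so the clade is the entire tree.
That clade contains 25 terminal taxa: ASV1, ASV14, ASV17, ASV22, ASV26, ASV27, ASV28, ASV30, ASV34, ASV36, ASV37, ASV44, ASV47, ASV5, ASV51, ASV52, ASV55, ASV59, ASV6, ASV60, ASV61, ASV62, ASV70, ASV72, ASV8.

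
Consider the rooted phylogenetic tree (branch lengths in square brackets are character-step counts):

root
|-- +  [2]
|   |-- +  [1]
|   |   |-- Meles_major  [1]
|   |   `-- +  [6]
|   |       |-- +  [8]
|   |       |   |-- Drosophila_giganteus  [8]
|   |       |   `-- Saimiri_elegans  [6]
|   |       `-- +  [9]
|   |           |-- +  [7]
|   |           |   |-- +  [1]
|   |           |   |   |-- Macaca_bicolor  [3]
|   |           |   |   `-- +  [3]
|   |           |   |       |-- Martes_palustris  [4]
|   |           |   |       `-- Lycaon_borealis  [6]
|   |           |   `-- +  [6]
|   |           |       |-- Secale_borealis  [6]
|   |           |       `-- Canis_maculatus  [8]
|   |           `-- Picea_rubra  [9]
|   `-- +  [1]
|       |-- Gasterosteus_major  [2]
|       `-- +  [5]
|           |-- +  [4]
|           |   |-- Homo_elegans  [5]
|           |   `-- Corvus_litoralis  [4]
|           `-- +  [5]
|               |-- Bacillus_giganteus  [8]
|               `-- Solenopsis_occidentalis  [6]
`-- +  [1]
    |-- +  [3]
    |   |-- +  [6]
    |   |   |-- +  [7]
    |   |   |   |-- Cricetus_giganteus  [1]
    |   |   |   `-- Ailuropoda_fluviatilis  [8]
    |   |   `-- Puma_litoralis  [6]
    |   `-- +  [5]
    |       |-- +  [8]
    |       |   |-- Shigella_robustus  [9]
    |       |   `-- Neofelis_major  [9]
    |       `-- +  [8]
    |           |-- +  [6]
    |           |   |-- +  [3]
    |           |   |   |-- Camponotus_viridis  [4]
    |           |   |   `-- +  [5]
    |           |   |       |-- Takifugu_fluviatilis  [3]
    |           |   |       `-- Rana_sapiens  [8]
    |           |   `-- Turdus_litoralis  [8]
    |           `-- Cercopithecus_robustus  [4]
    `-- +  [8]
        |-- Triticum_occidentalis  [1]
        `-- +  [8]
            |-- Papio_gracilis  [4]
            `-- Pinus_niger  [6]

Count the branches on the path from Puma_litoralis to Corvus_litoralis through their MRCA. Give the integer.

The MRCA of Puma_litoralis and Corvus_litoralis is the root of the tree.
From Puma_litoralis up to that node: 4 branches. From Corvus_litoralis up to the same node: 5 branches. Total: 4 + 5 = 9.

9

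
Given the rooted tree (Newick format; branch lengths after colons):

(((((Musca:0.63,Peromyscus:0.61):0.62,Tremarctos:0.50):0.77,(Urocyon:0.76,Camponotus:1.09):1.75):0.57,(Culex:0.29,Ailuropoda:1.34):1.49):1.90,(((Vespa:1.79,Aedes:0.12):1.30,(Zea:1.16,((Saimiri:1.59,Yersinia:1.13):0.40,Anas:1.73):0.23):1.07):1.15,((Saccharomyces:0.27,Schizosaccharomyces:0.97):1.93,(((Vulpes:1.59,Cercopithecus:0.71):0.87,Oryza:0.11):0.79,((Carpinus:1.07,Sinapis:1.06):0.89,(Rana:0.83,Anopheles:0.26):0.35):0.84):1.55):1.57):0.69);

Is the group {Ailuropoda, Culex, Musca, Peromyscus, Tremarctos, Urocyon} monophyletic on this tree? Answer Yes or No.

The MRCA of the listed taxa subtends ((((Musca,Peromyscus),Tremarctos),(Urocyon,Camponotus)),(Culex,Ailuropoda)).
That clade also contains Camponotus, which is not in the proposed group, so the group is not monophyletic.

No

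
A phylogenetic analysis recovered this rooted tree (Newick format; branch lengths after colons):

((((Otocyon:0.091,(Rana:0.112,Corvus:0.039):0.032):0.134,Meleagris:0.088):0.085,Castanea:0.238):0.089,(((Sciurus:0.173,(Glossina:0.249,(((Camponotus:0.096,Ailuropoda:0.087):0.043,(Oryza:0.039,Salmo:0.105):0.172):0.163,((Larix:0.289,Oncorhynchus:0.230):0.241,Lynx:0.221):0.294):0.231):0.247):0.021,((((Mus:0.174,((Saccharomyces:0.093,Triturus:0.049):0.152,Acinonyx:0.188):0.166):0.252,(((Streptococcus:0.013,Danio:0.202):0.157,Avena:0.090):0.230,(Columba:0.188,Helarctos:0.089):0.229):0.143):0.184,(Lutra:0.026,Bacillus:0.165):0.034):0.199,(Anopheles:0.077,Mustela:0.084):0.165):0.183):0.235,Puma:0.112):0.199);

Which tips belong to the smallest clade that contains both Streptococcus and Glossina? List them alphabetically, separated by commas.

Acinonyx, Ailuropoda, Anopheles, Avena, Bacillus, Camponotus, Columba, Danio, Glossina, Helarctos, Larix, Lutra, Lynx, Mus, Mustela, Oncorhynchus, Oryza, Saccharomyces, Salmo, Sciurus, Streptococcus, Triturus

Tracing Streptococcus: it sits inside (Streptococcus,Danio).
Tracing Glossina: it sits inside (Glossina,(((Camponotus,Ailuropoda),(Oryza,Salmo)),((Larix,Oncorhynchus),Lynx))).
The smallest clade enclosing both is ((Sciurus,(Glossina,(((Camponotus,Ailuropoda),(Oryza,Salmo)),((Larix,Oncorhynchus),Lynx)))),((((Mus,((Saccharomyces,Triturus),Acinonyx)),(((Streptococcus,Danio),Avena),(Columba,Helarctos))),(Lutra,Bacillus)),(Anopheles,Mustela))); the answer is its 22 terminal taxa in alphabetical order.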